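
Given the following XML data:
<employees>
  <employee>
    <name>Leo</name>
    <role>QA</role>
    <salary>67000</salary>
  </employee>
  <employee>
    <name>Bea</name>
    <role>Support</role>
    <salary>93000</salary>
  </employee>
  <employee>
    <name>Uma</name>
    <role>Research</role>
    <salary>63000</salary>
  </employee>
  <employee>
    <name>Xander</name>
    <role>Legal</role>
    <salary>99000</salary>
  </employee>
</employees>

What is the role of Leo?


Searching for <employee> with <name>Leo</name>
Found at position 1
<role>QA</role>

ANSWER: QA


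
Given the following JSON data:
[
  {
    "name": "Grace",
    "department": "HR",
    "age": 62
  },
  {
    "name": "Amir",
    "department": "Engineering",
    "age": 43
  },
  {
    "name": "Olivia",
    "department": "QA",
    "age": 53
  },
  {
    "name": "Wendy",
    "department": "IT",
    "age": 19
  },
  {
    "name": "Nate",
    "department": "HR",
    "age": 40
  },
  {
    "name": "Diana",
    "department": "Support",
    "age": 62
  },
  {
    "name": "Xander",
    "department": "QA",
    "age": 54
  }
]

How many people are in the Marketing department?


Scanning records for department = Marketing
  No matches found
Count: 0

ANSWER: 0


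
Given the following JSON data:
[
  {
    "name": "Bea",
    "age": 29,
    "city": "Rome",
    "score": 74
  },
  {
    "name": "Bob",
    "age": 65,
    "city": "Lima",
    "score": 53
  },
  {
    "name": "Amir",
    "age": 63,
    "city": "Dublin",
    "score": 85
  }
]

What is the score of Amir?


Looking up record where name = Amir
Record index: 2
Field 'score' = 85

ANSWER: 85


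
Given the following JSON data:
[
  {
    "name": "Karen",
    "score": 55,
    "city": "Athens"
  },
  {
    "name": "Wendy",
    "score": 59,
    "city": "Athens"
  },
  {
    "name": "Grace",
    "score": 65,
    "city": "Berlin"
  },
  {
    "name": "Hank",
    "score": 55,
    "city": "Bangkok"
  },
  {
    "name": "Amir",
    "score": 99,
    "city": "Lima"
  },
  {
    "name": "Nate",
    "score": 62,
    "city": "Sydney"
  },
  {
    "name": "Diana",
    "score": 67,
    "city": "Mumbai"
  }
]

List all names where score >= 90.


Filtering records where score >= 90:
  Karen (score=55) -> no
  Wendy (score=59) -> no
  Grace (score=65) -> no
  Hank (score=55) -> no
  Amir (score=99) -> YES
  Nate (score=62) -> no
  Diana (score=67) -> no


ANSWER: Amir


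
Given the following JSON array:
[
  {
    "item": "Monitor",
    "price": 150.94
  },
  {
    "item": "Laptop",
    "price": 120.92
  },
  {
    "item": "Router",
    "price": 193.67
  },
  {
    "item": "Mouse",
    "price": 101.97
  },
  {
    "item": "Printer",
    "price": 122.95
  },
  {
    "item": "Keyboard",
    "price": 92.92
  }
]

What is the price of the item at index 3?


Array index 3 -> Mouse
price = 101.97

ANSWER: 101.97


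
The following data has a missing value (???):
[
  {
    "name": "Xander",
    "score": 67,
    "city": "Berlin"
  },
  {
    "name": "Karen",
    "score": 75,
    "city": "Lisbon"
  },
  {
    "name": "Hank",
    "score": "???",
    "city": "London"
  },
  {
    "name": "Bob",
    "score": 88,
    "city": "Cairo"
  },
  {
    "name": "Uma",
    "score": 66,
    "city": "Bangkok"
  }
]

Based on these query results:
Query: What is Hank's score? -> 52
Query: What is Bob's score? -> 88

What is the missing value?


The missing value is Hank's score
From query: Hank's score = 52

ANSWER: 52


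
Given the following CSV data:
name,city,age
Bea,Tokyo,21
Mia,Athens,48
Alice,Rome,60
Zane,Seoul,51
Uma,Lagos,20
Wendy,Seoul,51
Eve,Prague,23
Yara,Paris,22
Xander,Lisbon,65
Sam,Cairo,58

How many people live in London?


Scanning city column for 'London':
Total matches: 0

ANSWER: 0


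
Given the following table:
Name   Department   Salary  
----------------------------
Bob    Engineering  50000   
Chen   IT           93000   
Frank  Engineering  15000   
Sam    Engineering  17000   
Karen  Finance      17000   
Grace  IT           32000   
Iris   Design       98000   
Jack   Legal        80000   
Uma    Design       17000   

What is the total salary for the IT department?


IT department members:
  Chen: 93000
  Grace: 32000
Total = 93000 + 32000 = 125000

ANSWER: 125000


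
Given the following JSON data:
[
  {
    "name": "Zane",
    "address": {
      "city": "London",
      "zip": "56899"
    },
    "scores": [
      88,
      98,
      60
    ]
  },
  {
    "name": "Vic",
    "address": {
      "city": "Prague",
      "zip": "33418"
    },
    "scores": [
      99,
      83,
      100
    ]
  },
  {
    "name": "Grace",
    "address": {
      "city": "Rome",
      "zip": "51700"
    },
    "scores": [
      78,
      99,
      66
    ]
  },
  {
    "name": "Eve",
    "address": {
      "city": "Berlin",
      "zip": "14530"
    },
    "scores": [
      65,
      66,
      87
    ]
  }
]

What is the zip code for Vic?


Path: records[1].address.zip
Value: 33418

ANSWER: 33418


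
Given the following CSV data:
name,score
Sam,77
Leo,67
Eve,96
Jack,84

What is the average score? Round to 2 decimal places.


Scores: 77, 67, 96, 84
Sum = 324
Count = 4
Average = 324 / 4 = 81.00

ANSWER: 81.00


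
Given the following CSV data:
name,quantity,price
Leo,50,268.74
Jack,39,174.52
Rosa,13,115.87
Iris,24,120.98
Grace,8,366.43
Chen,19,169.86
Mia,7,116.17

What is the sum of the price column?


Values in 'price' column:
  Row 1: 268.74
  Row 2: 174.52
  Row 3: 115.87
  Row 4: 120.98
  Row 5: 366.43
  Row 6: 169.86
  Row 7: 116.17
Sum = 268.74 + 174.52 + 115.87 + 120.98 + 366.43 + 169.86 + 116.17 = 1332.57

ANSWER: 1332.57


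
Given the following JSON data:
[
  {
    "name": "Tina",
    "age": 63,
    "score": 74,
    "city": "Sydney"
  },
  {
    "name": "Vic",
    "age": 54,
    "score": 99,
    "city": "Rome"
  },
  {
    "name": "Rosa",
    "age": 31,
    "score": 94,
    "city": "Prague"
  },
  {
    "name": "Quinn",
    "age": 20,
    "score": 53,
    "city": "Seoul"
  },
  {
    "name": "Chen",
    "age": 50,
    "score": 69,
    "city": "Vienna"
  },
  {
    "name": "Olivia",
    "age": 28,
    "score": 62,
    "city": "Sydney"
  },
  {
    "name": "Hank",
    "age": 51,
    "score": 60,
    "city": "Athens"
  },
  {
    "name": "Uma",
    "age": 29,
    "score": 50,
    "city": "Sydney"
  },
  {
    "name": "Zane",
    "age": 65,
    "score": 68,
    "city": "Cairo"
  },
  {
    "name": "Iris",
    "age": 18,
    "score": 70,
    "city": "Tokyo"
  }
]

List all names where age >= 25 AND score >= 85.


Checking both conditions:
  Tina (age=63, score=74) -> no
  Vic (age=54, score=99) -> YES
  Rosa (age=31, score=94) -> YES
  Quinn (age=20, score=53) -> no
  Chen (age=50, score=69) -> no
  Olivia (age=28, score=62) -> no
  Hank (age=51, score=60) -> no
  Uma (age=29, score=50) -> no
  Zane (age=65, score=68) -> no
  Iris (age=18, score=70) -> no


ANSWER: Vic, Rosa


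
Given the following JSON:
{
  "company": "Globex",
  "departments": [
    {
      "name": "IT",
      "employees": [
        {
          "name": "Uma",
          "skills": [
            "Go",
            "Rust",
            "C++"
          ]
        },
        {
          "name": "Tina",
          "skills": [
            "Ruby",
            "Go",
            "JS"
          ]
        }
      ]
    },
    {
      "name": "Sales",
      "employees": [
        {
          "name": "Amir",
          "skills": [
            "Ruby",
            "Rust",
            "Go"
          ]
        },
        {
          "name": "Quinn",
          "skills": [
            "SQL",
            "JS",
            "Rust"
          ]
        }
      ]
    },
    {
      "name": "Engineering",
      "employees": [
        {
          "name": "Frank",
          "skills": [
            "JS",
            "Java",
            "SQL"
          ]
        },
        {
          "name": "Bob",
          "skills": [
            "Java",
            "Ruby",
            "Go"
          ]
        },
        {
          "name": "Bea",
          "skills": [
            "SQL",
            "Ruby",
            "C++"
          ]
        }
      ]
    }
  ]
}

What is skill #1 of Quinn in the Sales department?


Path: departments[1].employees[1].skills[0]
Value: SQL

ANSWER: SQL


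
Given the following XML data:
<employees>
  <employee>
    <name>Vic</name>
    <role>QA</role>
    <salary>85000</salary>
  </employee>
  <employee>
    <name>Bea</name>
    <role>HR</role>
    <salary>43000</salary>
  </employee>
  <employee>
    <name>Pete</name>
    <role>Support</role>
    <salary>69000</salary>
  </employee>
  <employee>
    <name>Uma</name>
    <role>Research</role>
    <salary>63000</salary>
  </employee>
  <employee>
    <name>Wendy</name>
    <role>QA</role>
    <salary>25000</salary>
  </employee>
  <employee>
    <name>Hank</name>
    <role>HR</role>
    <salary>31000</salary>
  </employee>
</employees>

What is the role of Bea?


Searching for <employee> with <name>Bea</name>
Found at position 2
<role>HR</role>

ANSWER: HR


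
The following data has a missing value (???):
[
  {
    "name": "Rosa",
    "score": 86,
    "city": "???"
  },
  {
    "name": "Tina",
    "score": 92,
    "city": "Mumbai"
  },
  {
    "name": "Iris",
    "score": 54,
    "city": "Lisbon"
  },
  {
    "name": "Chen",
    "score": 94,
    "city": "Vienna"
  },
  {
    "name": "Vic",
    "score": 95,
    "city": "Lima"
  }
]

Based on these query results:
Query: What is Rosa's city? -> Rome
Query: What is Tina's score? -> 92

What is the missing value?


The missing value is Rosa's city
From query: Rosa's city = Rome

ANSWER: Rome


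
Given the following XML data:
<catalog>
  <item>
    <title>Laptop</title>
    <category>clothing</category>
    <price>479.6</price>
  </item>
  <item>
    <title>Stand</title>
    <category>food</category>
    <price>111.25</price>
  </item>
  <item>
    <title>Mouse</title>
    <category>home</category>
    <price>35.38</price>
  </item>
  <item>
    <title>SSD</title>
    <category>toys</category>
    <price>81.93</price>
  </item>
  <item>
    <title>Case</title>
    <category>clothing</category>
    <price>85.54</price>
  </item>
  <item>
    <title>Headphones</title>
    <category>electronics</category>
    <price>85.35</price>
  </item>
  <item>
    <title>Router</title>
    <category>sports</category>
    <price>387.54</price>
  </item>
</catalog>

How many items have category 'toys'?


Scanning <item> elements for <category>toys</category>:
  Item 4: SSD -> MATCH
Count: 1

ANSWER: 1


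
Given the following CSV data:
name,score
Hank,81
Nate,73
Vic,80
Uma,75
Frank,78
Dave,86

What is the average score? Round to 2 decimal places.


Scores: 81, 73, 80, 75, 78, 86
Sum = 473
Count = 6
Average = 473 / 6 = 78.83

ANSWER: 78.83


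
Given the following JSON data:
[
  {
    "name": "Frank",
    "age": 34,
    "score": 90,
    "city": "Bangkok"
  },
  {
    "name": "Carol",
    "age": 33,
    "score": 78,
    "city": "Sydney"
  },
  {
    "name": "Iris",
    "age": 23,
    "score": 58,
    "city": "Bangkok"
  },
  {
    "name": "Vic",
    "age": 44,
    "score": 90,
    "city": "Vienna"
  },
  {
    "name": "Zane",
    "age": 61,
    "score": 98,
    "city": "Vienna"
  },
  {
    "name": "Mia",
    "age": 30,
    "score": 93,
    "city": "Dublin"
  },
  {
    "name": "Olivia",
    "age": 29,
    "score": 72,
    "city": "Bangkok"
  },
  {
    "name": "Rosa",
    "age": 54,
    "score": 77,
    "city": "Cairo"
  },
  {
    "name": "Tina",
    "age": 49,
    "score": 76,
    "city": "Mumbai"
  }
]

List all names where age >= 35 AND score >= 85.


Checking both conditions:
  Frank (age=34, score=90) -> no
  Carol (age=33, score=78) -> no
  Iris (age=23, score=58) -> no
  Vic (age=44, score=90) -> YES
  Zane (age=61, score=98) -> YES
  Mia (age=30, score=93) -> no
  Olivia (age=29, score=72) -> no
  Rosa (age=54, score=77) -> no
  Tina (age=49, score=76) -> no


ANSWER: Vic, Zane


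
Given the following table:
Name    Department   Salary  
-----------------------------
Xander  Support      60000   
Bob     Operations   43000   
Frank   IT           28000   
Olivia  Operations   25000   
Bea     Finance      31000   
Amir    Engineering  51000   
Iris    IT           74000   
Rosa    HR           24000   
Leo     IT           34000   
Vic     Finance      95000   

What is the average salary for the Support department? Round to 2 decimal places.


Support department members:
  Xander: 60000
Sum = 60000
Count = 1
Average = 60000 / 1 = 60000.00

ANSWER: 60000.00


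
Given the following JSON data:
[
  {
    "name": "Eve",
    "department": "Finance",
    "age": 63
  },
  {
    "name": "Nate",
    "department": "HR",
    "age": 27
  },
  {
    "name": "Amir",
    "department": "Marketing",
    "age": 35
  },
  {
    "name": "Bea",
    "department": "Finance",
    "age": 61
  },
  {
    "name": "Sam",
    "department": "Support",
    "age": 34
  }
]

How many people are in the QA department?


Scanning records for department = QA
  No matches found
Count: 0

ANSWER: 0


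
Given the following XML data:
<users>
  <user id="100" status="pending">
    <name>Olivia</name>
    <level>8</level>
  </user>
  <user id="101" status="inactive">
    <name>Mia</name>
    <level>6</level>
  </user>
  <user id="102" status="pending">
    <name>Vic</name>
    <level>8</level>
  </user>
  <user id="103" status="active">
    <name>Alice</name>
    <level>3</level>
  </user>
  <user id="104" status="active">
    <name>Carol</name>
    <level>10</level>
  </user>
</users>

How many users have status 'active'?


Counting users with status='active':
  Alice (id=103) -> MATCH
  Carol (id=104) -> MATCH
Count: 2

ANSWER: 2


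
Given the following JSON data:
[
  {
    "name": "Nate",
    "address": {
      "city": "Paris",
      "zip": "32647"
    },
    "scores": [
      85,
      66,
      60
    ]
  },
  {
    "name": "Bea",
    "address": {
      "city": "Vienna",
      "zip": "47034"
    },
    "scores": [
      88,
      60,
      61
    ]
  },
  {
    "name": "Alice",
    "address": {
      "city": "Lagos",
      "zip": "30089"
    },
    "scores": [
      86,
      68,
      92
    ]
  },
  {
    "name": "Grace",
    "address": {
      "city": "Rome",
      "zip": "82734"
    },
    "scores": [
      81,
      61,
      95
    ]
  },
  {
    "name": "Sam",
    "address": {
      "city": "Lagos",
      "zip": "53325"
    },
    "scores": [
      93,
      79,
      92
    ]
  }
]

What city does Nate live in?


Path: records[0].address.city
Value: Paris

ANSWER: Paris


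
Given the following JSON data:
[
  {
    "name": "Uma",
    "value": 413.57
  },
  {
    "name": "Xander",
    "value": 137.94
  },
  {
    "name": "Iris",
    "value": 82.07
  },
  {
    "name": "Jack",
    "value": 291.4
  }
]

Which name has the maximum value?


Comparing values:
  Uma: 413.57
  Xander: 137.94
  Iris: 82.07
  Jack: 291.4
Maximum: Uma (413.57)

ANSWER: Uma


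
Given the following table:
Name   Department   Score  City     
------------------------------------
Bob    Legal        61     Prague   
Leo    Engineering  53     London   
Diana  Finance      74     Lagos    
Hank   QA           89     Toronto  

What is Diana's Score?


Row 3: Diana
Score = 74

ANSWER: 74


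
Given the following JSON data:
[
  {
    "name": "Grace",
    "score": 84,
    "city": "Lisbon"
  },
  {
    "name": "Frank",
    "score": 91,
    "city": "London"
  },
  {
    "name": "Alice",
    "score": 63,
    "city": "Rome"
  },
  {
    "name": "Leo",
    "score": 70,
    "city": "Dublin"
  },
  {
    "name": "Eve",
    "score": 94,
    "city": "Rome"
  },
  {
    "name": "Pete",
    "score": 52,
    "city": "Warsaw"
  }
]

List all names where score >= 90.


Filtering records where score >= 90:
  Grace (score=84) -> no
  Frank (score=91) -> YES
  Alice (score=63) -> no
  Leo (score=70) -> no
  Eve (score=94) -> YES
  Pete (score=52) -> no


ANSWER: Frank, Eve


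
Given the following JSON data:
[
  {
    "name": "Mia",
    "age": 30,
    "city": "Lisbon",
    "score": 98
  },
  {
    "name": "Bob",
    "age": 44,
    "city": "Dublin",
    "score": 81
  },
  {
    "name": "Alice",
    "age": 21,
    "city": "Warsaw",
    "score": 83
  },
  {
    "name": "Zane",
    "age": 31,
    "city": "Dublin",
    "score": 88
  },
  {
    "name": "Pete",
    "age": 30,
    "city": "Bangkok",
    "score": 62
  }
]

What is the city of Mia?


Looking up record where name = Mia
Record index: 0
Field 'city' = Lisbon

ANSWER: Lisbon


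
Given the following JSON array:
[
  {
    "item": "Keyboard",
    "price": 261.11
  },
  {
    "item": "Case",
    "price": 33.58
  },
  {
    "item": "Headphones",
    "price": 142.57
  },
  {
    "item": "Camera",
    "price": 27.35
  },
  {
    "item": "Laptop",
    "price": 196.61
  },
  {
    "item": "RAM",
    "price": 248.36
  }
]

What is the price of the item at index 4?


Array index 4 -> Laptop
price = 196.61

ANSWER: 196.61


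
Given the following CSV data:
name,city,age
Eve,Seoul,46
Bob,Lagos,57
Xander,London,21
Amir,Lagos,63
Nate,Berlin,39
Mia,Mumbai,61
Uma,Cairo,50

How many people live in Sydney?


Scanning city column for 'Sydney':
Total matches: 0

ANSWER: 0


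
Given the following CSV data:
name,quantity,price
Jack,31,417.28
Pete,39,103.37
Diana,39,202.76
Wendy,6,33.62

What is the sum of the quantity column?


Values in 'quantity' column:
  Row 1: 31
  Row 2: 39
  Row 3: 39
  Row 4: 6
Sum = 31 + 39 + 39 + 6 = 115

ANSWER: 115


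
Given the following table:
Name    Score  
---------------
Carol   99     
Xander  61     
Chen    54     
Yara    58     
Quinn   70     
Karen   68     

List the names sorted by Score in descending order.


Sorting by Score (descending):
  Carol: 99
  Quinn: 70
  Karen: 68
  Xander: 61
  Yara: 58
  Chen: 54


ANSWER: Carol, Quinn, Karen, Xander, Yara, Chen


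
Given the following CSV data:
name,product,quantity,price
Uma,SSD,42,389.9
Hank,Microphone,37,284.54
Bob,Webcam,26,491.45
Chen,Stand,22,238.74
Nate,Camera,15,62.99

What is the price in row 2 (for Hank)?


Row 2: Hank
Column 'price' = 284.54

ANSWER: 284.54


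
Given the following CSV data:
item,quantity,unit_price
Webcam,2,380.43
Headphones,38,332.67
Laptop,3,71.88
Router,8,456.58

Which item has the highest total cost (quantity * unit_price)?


Computing row totals:
  Webcam: 760.86
  Headphones: 12641.46
  Laptop: 215.64
  Router: 3652.64
Maximum: Headphones (12641.46)

ANSWER: Headphones


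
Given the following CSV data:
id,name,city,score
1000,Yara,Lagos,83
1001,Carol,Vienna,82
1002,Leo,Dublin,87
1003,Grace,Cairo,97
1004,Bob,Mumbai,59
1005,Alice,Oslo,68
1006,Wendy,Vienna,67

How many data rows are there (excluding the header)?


Counting rows (excluding header):
Header: id,name,city,score
Data rows: 7

ANSWER: 7


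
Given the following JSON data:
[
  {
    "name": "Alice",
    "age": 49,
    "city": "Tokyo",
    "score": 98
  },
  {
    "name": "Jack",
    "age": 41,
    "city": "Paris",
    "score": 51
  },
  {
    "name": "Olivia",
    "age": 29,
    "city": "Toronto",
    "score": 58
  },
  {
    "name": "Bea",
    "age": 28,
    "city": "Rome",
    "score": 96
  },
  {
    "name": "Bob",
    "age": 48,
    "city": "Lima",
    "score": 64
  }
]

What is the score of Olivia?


Looking up record where name = Olivia
Record index: 2
Field 'score' = 58

ANSWER: 58


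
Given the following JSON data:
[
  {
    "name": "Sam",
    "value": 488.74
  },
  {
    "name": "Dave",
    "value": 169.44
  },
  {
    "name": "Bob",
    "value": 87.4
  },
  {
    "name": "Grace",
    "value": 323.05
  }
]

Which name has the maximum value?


Comparing values:
  Sam: 488.74
  Dave: 169.44
  Bob: 87.4
  Grace: 323.05
Maximum: Sam (488.74)

ANSWER: Sam


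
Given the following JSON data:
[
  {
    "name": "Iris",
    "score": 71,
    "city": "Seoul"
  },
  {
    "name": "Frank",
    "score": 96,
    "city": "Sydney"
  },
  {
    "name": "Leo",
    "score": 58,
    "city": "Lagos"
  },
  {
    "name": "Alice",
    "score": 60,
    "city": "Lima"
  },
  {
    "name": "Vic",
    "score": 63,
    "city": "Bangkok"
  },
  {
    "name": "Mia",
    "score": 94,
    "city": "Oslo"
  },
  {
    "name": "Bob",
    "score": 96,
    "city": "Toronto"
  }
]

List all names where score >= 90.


Filtering records where score >= 90:
  Iris (score=71) -> no
  Frank (score=96) -> YES
  Leo (score=58) -> no
  Alice (score=60) -> no
  Vic (score=63) -> no
  Mia (score=94) -> YES
  Bob (score=96) -> YES


ANSWER: Frank, Mia, Bob


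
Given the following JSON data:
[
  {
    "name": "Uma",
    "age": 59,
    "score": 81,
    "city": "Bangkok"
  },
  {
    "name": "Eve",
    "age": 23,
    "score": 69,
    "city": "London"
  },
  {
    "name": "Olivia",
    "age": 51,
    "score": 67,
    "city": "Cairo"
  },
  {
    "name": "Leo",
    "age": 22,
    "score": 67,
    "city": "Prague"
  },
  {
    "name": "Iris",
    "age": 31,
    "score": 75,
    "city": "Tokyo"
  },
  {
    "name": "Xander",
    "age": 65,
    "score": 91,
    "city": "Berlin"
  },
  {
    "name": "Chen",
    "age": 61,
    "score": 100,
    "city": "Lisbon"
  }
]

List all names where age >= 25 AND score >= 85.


Checking both conditions:
  Uma (age=59, score=81) -> no
  Eve (age=23, score=69) -> no
  Olivia (age=51, score=67) -> no
  Leo (age=22, score=67) -> no
  Iris (age=31, score=75) -> no
  Xander (age=65, score=91) -> YES
  Chen (age=61, score=100) -> YES


ANSWER: Xander, Chen


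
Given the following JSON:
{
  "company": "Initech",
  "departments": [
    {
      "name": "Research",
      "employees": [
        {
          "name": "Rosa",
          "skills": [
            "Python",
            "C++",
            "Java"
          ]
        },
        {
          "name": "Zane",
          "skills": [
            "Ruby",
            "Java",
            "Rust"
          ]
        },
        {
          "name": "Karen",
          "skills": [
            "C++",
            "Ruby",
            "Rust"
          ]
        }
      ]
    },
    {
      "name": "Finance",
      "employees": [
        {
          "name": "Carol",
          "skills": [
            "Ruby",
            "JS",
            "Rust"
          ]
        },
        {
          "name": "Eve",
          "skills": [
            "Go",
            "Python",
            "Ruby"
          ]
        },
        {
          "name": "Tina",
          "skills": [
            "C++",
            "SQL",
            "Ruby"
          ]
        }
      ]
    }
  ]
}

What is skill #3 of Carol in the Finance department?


Path: departments[1].employees[0].skills[2]
Value: Rust

ANSWER: Rust


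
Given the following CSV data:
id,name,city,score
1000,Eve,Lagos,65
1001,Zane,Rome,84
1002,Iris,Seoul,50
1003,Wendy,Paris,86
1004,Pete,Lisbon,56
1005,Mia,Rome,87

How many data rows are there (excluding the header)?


Counting rows (excluding header):
Header: id,name,city,score
Data rows: 6

ANSWER: 6


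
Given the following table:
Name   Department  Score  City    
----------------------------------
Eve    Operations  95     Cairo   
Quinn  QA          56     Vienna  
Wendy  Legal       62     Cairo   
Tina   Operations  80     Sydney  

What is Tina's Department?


Row 4: Tina
Department = Operations

ANSWER: Operations


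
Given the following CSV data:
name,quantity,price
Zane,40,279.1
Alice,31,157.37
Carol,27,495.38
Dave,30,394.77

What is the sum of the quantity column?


Values in 'quantity' column:
  Row 1: 40
  Row 2: 31
  Row 3: 27
  Row 4: 30
Sum = 40 + 31 + 27 + 30 = 128

ANSWER: 128


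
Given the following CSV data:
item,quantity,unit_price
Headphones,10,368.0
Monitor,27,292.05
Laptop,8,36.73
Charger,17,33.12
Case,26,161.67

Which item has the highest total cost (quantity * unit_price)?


Computing row totals:
  Headphones: 3680.0
  Monitor: 7885.35
  Laptop: 293.84
  Charger: 563.04
  Case: 4203.42
Maximum: Monitor (7885.35)

ANSWER: Monitor


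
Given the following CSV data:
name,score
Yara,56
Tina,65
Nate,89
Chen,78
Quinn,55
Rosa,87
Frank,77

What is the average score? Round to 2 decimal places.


Scores: 56, 65, 89, 78, 55, 87, 77
Sum = 507
Count = 7
Average = 507 / 7 = 72.43

ANSWER: 72.43


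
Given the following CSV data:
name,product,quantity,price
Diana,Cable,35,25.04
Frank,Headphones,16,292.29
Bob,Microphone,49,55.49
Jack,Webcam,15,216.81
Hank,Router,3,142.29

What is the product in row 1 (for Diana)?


Row 1: Diana
Column 'product' = Cable

ANSWER: Cable


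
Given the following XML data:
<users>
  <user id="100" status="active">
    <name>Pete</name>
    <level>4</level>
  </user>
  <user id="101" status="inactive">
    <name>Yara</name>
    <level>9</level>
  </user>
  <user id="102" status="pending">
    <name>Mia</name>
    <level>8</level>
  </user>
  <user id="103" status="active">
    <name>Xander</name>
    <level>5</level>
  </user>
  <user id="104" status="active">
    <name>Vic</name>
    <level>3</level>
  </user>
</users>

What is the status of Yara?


Finding user with name = Yara
user id="101" status="inactive"

ANSWER: inactive


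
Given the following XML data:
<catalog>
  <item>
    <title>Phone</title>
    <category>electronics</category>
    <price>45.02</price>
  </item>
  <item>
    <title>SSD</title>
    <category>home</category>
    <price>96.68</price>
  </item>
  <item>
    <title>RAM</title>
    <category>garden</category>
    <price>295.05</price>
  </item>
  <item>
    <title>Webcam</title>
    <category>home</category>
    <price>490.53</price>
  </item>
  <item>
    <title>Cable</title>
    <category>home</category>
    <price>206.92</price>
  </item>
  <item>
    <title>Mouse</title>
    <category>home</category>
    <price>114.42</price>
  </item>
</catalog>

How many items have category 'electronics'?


Scanning <item> elements for <category>electronics</category>:
  Item 1: Phone -> MATCH
Count: 1

ANSWER: 1


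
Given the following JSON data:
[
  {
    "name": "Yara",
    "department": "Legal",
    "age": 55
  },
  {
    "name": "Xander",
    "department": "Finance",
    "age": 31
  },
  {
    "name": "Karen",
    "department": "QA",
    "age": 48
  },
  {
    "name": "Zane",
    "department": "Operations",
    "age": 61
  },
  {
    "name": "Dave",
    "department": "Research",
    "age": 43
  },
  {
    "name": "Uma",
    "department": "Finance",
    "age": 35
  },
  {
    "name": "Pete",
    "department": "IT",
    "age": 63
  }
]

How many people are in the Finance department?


Scanning records for department = Finance
  Record 1: Xander
  Record 5: Uma
Count: 2

ANSWER: 2


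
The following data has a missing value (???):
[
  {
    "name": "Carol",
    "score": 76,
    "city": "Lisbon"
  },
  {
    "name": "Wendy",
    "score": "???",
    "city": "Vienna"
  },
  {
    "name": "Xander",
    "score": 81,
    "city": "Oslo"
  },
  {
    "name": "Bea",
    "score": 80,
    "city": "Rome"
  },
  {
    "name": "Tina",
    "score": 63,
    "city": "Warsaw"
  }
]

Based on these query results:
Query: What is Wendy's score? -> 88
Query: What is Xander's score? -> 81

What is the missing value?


The missing value is Wendy's score
From query: Wendy's score = 88

ANSWER: 88


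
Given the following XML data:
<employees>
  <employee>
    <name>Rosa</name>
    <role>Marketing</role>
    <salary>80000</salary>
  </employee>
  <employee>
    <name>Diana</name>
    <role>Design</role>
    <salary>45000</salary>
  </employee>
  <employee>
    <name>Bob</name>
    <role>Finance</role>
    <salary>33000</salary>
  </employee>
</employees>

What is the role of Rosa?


Searching for <employee> with <name>Rosa</name>
Found at position 1
<role>Marketing</role>

ANSWER: Marketing


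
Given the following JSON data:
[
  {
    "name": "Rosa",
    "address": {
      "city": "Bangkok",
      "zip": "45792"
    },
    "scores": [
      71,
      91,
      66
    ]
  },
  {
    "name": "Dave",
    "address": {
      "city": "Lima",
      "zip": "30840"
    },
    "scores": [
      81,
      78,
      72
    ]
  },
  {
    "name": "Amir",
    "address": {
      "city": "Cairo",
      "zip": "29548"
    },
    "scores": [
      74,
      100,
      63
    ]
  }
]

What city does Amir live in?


Path: records[2].address.city
Value: Cairo

ANSWER: Cairo


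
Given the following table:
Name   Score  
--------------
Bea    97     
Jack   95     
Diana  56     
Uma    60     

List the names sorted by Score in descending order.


Sorting by Score (descending):
  Bea: 97
  Jack: 95
  Uma: 60
  Diana: 56


ANSWER: Bea, Jack, Uma, Diana


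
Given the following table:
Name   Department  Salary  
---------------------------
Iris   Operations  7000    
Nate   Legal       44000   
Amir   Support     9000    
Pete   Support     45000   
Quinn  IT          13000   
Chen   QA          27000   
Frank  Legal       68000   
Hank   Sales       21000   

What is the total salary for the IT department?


IT department members:
  Quinn: 13000
Total = 13000 = 13000

ANSWER: 13000


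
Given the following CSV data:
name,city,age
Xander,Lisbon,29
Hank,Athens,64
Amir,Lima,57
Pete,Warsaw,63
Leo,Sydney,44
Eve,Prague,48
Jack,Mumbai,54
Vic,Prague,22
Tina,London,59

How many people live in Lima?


Scanning city column for 'Lima':
  Row 3: Amir -> MATCH
Total matches: 1

ANSWER: 1


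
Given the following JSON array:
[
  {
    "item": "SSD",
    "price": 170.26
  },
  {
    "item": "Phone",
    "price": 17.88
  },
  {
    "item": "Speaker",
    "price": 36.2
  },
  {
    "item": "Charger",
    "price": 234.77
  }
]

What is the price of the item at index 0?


Array index 0 -> SSD
price = 170.26

ANSWER: 170.26


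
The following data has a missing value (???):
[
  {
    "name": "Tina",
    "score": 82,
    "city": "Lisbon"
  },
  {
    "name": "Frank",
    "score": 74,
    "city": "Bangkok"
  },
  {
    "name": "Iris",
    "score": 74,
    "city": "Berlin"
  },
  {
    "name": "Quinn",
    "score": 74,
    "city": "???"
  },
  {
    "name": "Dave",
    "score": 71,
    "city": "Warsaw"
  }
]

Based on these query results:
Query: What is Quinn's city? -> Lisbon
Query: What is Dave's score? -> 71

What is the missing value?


The missing value is Quinn's city
From query: Quinn's city = Lisbon

ANSWER: Lisbon


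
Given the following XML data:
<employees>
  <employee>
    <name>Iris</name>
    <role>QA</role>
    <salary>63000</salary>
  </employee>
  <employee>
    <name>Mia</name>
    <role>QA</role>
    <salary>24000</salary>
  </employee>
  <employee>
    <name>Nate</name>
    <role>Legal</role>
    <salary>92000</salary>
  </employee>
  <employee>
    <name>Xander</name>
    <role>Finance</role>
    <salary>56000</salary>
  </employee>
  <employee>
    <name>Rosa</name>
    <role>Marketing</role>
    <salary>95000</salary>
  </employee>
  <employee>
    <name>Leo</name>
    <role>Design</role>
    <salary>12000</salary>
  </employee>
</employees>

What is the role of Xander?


Searching for <employee> with <name>Xander</name>
Found at position 4
<role>Finance</role>

ANSWER: Finance


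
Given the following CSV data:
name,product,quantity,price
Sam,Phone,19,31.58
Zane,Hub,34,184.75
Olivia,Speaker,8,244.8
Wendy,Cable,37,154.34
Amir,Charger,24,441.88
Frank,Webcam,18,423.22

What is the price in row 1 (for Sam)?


Row 1: Sam
Column 'price' = 31.58

ANSWER: 31.58


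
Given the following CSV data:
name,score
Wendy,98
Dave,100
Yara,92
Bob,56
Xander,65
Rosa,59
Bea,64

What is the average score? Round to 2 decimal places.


Scores: 98, 100, 92, 56, 65, 59, 64
Sum = 534
Count = 7
Average = 534 / 7 = 76.29

ANSWER: 76.29


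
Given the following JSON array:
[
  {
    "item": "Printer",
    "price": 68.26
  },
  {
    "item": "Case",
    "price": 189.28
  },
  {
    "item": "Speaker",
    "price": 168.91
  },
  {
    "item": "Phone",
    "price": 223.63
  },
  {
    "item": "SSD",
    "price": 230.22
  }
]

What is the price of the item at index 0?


Array index 0 -> Printer
price = 68.26

ANSWER: 68.26


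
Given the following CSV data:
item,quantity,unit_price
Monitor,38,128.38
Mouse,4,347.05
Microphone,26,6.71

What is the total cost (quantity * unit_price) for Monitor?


Row: Monitor
quantity = 38
unit_price = 128.38
total = 38 * 128.38 = 4878.44

ANSWER: 4878.44


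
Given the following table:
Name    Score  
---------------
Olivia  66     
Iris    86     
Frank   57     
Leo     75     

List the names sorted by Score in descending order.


Sorting by Score (descending):
  Iris: 86
  Leo: 75
  Olivia: 66
  Frank: 57


ANSWER: Iris, Leo, Olivia, Frank


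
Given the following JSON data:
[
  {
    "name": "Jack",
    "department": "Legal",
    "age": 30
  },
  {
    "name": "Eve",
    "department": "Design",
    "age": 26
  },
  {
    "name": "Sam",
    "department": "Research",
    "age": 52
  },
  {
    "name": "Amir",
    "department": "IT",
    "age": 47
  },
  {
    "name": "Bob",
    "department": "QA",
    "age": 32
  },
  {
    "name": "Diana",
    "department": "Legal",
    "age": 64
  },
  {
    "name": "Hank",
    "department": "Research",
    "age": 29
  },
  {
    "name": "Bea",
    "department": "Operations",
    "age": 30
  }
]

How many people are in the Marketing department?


Scanning records for department = Marketing
  No matches found
Count: 0

ANSWER: 0


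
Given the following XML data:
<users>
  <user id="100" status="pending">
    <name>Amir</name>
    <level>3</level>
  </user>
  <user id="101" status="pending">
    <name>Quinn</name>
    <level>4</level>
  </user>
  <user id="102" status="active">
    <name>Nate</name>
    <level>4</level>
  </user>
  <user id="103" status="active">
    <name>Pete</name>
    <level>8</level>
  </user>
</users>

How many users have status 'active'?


Counting users with status='active':
  Nate (id=102) -> MATCH
  Pete (id=103) -> MATCH
Count: 2

ANSWER: 2


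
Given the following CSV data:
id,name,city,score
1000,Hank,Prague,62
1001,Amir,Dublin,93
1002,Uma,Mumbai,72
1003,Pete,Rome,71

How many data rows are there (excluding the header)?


Counting rows (excluding header):
Header: id,name,city,score
Data rows: 4

ANSWER: 4


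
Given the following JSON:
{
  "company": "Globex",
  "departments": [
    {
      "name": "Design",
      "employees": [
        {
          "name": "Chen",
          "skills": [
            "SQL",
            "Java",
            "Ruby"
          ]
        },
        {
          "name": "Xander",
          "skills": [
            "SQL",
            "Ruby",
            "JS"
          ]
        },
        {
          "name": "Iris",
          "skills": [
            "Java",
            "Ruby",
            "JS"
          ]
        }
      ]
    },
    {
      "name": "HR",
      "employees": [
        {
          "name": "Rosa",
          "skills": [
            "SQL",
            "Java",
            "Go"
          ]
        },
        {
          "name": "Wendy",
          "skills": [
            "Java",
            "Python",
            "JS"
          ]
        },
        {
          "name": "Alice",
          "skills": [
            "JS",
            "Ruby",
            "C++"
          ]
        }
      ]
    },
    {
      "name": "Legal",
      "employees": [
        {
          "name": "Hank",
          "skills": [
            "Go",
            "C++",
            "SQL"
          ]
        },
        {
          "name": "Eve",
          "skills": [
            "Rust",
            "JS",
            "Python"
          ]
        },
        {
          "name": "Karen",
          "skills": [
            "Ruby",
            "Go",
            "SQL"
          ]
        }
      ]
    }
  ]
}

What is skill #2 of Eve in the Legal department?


Path: departments[2].employees[1].skills[1]
Value: JS

ANSWER: JS


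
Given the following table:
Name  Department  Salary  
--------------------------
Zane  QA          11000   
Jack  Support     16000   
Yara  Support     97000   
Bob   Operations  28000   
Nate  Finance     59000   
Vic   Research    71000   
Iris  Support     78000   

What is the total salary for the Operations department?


Operations department members:
  Bob: 28000
Total = 28000 = 28000

ANSWER: 28000


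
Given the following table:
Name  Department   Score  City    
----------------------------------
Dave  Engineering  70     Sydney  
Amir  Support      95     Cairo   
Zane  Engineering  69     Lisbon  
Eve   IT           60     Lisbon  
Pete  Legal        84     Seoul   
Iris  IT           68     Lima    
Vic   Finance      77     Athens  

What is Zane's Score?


Row 3: Zane
Score = 69

ANSWER: 69


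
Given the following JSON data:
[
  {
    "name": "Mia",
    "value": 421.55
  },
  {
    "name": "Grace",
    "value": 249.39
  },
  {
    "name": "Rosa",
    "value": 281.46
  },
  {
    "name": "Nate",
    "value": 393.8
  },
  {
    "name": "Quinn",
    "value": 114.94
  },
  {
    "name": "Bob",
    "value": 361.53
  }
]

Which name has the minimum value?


Comparing values:
  Mia: 421.55
  Grace: 249.39
  Rosa: 281.46
  Nate: 393.8
  Quinn: 114.94
  Bob: 361.53
Minimum: Quinn (114.94)

ANSWER: Quinn


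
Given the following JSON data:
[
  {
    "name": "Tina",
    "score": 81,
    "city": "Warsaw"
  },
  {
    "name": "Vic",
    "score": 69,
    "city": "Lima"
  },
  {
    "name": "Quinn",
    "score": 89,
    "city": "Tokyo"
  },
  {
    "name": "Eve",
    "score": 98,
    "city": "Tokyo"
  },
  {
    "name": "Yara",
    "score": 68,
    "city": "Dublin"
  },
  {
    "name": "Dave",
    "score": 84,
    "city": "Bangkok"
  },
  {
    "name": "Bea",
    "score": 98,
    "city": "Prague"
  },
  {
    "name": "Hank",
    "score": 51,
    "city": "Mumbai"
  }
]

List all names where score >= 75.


Filtering records where score >= 75:
  Tina (score=81) -> YES
  Vic (score=69) -> no
  Quinn (score=89) -> YES
  Eve (score=98) -> YES
  Yara (score=68) -> no
  Dave (score=84) -> YES
  Bea (score=98) -> YES
  Hank (score=51) -> no


ANSWER: Tina, Quinn, Eve, Dave, Bea


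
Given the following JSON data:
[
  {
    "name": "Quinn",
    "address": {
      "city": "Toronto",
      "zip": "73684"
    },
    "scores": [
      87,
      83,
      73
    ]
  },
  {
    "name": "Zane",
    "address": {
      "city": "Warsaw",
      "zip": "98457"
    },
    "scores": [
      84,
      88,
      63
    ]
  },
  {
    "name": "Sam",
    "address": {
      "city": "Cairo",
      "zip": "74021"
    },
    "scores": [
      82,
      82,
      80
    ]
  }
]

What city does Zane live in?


Path: records[1].address.city
Value: Warsaw

ANSWER: Warsaw


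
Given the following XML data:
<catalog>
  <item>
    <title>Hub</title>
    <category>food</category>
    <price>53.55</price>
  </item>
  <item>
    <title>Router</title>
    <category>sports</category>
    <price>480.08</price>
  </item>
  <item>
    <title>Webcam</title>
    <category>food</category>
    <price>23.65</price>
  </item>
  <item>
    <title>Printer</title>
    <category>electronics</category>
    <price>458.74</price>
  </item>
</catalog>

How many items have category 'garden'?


Scanning <item> elements for <category>garden</category>:
Count: 0

ANSWER: 0


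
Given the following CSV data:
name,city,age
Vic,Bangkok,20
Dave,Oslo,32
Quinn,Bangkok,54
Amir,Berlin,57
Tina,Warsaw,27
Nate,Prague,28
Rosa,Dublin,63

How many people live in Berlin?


Scanning city column for 'Berlin':
  Row 4: Amir -> MATCH
Total matches: 1

ANSWER: 1


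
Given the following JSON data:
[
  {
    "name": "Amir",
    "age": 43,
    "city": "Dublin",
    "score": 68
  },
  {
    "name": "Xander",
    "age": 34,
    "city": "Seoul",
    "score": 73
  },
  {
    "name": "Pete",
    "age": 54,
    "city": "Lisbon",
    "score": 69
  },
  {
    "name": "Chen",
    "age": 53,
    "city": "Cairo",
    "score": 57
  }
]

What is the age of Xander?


Looking up record where name = Xander
Record index: 1
Field 'age' = 34

ANSWER: 34


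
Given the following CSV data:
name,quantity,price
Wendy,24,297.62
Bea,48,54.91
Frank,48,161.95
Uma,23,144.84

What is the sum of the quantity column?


Values in 'quantity' column:
  Row 1: 24
  Row 2: 48
  Row 3: 48
  Row 4: 23
Sum = 24 + 48 + 48 + 23 = 143

ANSWER: 143
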